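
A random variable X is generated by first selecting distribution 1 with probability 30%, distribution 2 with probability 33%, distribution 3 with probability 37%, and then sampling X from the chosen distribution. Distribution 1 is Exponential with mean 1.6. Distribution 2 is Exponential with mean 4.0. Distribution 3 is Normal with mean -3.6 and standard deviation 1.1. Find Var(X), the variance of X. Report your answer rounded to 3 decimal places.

Per component, 1: μ=1.6, E[X²]=5.12; 2: μ=4, E[X²]=32; 3: μ=-3.6, E[X²]=14.17.
E[X] = 0.3·1.6 + 0.33·4 + 0.37·-3.6 = 0.468.
E[X²] = 0.3·5.12 + 0.33·32 + 0.37·14.17 = 17.3389.
Var(X) = E[X²] − (E[X])² = 17.3389 − 0.219024 = 17.1199.

17.120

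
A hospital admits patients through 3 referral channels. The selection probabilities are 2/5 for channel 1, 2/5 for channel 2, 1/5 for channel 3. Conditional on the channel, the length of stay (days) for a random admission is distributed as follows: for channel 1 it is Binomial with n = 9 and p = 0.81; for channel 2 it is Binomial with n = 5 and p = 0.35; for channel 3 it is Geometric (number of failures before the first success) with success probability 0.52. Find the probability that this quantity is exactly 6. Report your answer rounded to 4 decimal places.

Conditional on each channel, P(X = 6): 1: 0.162723; 2: 0; 3: 0.00635991.
By total probability, P(X = 6) = 0.4·0.162723 + 0.4·0 + 0.2·0.00635991 = 0.0663614.

0.0664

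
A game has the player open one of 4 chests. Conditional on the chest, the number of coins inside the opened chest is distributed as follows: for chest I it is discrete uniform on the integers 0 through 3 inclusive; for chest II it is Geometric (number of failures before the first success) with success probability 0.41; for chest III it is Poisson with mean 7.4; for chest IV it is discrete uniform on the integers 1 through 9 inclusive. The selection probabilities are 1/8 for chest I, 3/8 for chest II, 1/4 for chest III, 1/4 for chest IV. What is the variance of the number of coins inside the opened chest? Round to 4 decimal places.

Per component, I: μ=1.5, E[X²]=3.5; II: μ=1.43902, E[X²]=5.58061; III: μ=7.4, E[X²]=62.16; IV: μ=5, E[X²]=31.6667.
E[X] = 0.125·1.5 + 0.375·1.43902 + 0.25·7.4 + 0.25·5 = 3.82713.
E[X²] = 0.125·3.5 + 0.375·5.58061 + 0.25·62.16 + 0.25·31.6667 = 25.9869.
Var(X) = E[X²] − (E[X])² = 25.9869 − 14.647 = 11.3399.

11.3399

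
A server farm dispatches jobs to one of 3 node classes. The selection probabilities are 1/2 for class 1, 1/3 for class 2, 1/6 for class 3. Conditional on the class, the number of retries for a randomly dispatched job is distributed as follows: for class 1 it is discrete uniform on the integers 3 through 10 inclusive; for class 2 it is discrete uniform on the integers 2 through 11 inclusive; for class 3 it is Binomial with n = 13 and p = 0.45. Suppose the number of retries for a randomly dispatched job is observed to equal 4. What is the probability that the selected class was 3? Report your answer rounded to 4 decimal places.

Likelihoods P(X=4 | ·): 1: 0.125; 2: 0.1; 3: 0.135027.
Posterior ∝ prior × likelihood. Numerator for 3: 0.166667·0.135027 = 0.0225045.
Normalizing constant: 0.5·0.125 + 0.333333·0.1 + 0.166667·0.135027 = 0.118338.
P(3 | observation) = 0.0225045 / 0.118338 = 0.190172.

0.1902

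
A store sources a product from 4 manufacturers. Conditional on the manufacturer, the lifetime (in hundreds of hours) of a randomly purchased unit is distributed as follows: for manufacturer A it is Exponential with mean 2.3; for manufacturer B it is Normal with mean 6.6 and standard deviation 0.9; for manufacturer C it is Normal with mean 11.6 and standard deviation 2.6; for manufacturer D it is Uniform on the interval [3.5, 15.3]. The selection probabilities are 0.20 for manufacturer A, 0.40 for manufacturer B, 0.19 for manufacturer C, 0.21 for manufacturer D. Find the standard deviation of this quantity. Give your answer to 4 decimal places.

Per component, A: μ=2.3, E[X²]=10.58; B: μ=6.6, E[X²]=44.37; C: μ=11.6, E[X²]=141.32; D: μ=9.4, E[X²]=99.9633.
E[X] = 0.2·2.3 + 0.4·6.6 + 0.19·11.6 + 0.21·9.4 = 7.278.
E[X²] = 0.2·10.58 + 0.4·44.37 + 0.19·141.32 + 0.21·99.9633 = 67.7071.
Var(X) = E[X²] − (E[X])² = 67.7071 − 52.9693 = 14.7378.
SD(X) = √14.7378 = 3.83899.

3.8390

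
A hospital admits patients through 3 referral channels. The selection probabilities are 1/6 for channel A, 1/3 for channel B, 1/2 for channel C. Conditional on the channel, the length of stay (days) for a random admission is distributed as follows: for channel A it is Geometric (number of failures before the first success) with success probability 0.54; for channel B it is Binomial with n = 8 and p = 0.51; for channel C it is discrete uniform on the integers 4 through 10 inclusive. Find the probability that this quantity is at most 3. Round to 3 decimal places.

Conditional on each channel, P(X ≤ 3): A: 0.955225; B: 0.341634; C: 0.
By total probability, P(X ≤ 3) = 0.166667·0.955225 + 0.333333·0.341634 + 0.5·0 = 0.273082.

0.273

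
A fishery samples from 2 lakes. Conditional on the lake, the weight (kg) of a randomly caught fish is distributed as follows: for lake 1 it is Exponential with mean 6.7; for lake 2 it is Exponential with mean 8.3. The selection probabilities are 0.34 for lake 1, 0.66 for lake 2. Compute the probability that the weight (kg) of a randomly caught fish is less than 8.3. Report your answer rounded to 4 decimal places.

0.6587

Conditional on each lake, P(X < 8.3): 1: 0.71027; 2: 0.632121.
By total probability, P(X < 8.3) = 0.34·0.71027 + 0.66·0.632121 = 0.658691.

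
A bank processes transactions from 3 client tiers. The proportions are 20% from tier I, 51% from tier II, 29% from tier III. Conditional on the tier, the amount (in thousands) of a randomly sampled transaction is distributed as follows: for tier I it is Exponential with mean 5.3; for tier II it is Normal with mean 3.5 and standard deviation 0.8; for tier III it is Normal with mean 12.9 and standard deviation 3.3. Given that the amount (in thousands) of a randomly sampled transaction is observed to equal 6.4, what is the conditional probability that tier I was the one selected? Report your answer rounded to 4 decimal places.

0.6765

Likelihoods f(6.4 | ·): I: 0.0564018; II: 0.000698827; III: 0.0173752.
Posterior ∝ prior × likelihood. Numerator for I: 0.2·0.0564018 = 0.0112804.
Normalizing constant: 0.2·0.0564018 + 0.51·0.000698827 + 0.29·0.0173752 = 0.0166756.
P(I | observation) = 0.0112804 / 0.0166756 = 0.676461.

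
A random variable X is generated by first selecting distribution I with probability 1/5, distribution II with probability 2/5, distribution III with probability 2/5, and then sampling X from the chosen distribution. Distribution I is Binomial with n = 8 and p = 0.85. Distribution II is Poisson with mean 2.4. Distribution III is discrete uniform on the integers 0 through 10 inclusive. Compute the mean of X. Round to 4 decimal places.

Component means — I: 6.8; II: 2.4; III: 5.
E[X] = 0.2·6.8 + 0.4·2.4 + 0.4·5 = 4.32.

4.3200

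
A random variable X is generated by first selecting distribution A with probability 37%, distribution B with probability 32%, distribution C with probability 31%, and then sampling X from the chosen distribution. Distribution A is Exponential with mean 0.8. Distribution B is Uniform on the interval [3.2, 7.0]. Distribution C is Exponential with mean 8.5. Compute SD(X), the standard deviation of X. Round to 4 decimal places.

5.7581

Per component, A: μ=0.8, E[X²]=1.28; B: μ=5.1, E[X²]=27.2133; C: μ=8.5, E[X²]=144.5.
E[X] = 0.37·0.8 + 0.32·5.1 + 0.31·8.5 = 4.563.
E[X²] = 0.37·1.28 + 0.32·27.2133 + 0.31·144.5 = 53.9769.
Var(X) = E[X²] − (E[X])² = 53.9769 − 20.821 = 33.1559.
SD(X) = √33.1559 = 5.75812.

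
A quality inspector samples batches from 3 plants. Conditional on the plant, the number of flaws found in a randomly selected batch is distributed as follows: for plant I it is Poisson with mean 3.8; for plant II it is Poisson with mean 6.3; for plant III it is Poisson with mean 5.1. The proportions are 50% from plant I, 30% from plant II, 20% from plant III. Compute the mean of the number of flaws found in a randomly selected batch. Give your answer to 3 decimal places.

4.810

Component means — I: 3.8; II: 6.3; III: 5.1.
E[X] = 0.5·3.8 + 0.3·6.3 + 0.2·5.1 = 4.81.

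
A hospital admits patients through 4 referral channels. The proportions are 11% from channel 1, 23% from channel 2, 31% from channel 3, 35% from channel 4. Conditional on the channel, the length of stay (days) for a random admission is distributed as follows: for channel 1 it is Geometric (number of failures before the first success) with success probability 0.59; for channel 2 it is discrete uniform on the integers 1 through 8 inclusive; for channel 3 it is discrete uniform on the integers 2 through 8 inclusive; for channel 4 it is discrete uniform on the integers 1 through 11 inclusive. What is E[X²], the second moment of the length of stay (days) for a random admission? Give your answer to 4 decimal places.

For each component E[X²] = Var + (mean)², giving 1: 1.66073; 2: 25.5; 3: 29; 4: 46.
Overall E[X²] = 0.11·1.66073 + 0.23·25.5 + 0.31·29 + 0.35·46 = 31.1377.

31.1377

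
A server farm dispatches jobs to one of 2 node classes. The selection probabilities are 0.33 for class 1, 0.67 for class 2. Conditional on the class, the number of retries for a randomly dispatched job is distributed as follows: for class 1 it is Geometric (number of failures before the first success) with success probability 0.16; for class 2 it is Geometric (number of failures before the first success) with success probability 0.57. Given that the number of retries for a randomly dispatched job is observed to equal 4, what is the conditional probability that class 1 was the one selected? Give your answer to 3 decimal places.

Likelihoods P(X=4 | ·): 1: 0.0796594; 2: 0.0194872.
Posterior ∝ prior × likelihood. Numerator for 1: 0.33·0.0796594 = 0.0262876.
Normalizing constant: 0.33·0.0796594 + 0.67·0.0194872 = 0.039344.
P(1 | observation) = 0.0262876 / 0.039344 = 0.668148.

0.668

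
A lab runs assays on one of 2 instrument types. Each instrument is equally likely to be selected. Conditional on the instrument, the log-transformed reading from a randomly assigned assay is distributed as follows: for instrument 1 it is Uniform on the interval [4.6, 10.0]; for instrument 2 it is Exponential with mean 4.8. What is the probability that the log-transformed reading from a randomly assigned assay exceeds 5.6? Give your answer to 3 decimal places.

0.563

Conditional on each instrument, P(X > 5.6): 1: 0.814815; 2: 0.311403.
By total probability, P(X > 5.6) = 0.5·0.814815 + 0.5·0.311403 = 0.563109.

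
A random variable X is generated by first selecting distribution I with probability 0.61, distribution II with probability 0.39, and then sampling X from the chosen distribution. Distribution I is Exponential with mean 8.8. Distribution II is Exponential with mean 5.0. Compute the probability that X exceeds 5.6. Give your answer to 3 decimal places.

0.450

Conditional on each component, P(X > 5.6): I: 0.529213; II: 0.32628.
By total probability, P(X > 5.6) = 0.61·0.529213 + 0.39·0.32628 = 0.450069.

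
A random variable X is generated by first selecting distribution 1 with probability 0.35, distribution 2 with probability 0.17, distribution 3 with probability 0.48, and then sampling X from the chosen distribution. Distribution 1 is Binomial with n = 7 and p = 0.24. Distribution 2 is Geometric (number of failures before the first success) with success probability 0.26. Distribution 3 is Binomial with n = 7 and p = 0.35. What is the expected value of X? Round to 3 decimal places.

Component means — 1: 1.68; 2: 2.84615; 3: 2.45.
E[X] = 0.35·1.68 + 0.17·2.84615 + 0.48·2.45 = 2.24785.

2.248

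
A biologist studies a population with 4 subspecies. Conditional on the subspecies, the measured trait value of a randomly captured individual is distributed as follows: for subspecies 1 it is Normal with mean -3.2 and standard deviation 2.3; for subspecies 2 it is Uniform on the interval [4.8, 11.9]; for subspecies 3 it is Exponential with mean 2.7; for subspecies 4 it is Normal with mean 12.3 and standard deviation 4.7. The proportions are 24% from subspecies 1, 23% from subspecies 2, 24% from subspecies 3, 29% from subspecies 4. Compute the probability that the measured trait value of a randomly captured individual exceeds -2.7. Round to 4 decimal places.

Conditional on each subspecies, P(X > -2.7): 1: 0.413952; 2: 1; 3: 1; 4: 0.999292.
By total probability, P(X > -2.7) = 0.24·0.413952 + 0.23·1 + 0.24·1 + 0.29·0.999292 = 0.859143.

0.8591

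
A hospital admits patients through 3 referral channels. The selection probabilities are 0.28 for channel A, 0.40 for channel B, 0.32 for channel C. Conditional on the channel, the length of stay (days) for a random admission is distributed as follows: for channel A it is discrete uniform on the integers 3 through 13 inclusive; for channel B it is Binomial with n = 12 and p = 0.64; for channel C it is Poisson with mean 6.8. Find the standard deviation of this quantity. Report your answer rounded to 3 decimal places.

Per component, A: μ=8, E[X²]=74; B: μ=7.68, E[X²]=61.7472; C: μ=6.8, E[X²]=53.04.
E[X] = 0.28·8 + 0.4·7.68 + 0.32·6.8 = 7.488.
E[X²] = 0.28·74 + 0.4·61.7472 + 0.32·53.04 = 62.3917.
Var(X) = E[X²] − (E[X])² = 62.3917 − 56.0701 = 6.32154.
SD(X) = √6.32154 = 2.51427.

2.514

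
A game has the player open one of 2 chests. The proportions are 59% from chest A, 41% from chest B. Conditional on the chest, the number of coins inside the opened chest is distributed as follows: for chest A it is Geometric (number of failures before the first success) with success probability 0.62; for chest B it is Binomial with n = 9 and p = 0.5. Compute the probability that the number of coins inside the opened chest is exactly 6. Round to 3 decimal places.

Conditional on each chest, P(X = 6): A: 0.00186678; B: 0.164062.
By total probability, P(X = 6) = 0.59·0.00186678 + 0.41·0.164062 = 0.068367.

0.068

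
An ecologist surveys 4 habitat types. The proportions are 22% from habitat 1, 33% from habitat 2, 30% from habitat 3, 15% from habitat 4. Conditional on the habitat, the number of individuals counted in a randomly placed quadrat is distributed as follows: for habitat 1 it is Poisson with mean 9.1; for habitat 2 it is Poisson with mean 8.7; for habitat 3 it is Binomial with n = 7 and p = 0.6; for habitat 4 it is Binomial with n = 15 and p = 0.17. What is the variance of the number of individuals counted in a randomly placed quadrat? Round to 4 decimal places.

12.7060

Per component, 1: μ=9.1, E[X²]=91.91; 2: μ=8.7, E[X²]=84.39; 3: μ=4.2, E[X²]=19.32; 4: μ=2.55, E[X²]=8.619.
E[X] = 0.22·9.1 + 0.33·8.7 + 0.3·4.2 + 0.15·2.55 = 6.5155.
E[X²] = 0.22·91.91 + 0.33·84.39 + 0.3·19.32 + 0.15·8.619 = 55.1577.
Var(X) = E[X²] − (E[X])² = 55.1577 − 42.4517 = 12.706.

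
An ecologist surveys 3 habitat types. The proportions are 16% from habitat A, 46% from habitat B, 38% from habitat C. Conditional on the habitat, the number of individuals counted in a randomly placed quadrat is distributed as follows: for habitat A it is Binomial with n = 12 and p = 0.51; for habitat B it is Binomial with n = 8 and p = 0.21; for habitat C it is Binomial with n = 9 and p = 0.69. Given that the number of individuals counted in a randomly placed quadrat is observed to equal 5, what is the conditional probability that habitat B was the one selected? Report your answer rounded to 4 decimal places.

Likelihoods P(X=5 | ·): A: 0.185331; B: 0.0112763; C: 0.181996.
Posterior ∝ prior × likelihood. Numerator for B: 0.46·0.0112763 = 0.00518709.
Normalizing constant: 0.16·0.185331 + 0.46·0.0112763 + 0.38·0.181996 = 0.103999.
P(B | observation) = 0.00518709 / 0.103999 = 0.0498765.

0.0499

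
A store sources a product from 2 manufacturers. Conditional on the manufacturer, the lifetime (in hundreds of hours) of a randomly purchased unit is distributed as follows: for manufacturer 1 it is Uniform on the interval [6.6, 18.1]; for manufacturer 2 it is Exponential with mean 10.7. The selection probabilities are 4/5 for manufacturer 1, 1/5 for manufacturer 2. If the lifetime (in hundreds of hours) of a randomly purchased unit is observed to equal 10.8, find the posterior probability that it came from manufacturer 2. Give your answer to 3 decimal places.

Likelihoods f(10.8 | ·): 1: 0.0869565; 2: 0.0340614.
Posterior ∝ prior × likelihood. Numerator for 2: 0.2·0.0340614 = 0.00681229.
Normalizing constant: 0.8·0.0869565 + 0.2·0.0340614 = 0.0763775.
P(2 | observation) = 0.00681229 / 0.0763775 = 0.0891923.

0.089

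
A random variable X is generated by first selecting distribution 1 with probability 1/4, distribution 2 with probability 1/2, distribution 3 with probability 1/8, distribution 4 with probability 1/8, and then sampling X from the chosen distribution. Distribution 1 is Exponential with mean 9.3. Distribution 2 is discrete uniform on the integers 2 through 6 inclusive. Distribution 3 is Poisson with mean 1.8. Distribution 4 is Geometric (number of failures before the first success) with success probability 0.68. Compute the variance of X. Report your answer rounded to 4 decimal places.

Per component, 1: μ=9.3, E[X²]=172.98; 2: μ=4, E[X²]=18; 3: μ=1.8, E[X²]=5.04; 4: μ=0.470588, E[X²]=0.913495.
E[X] = 0.25·9.3 + 0.5·4 + 0.125·1.8 + 0.125·0.470588 = 4.60882.
E[X²] = 0.25·172.98 + 0.5·18 + 0.125·5.04 + 0.125·0.913495 = 52.9892.
Var(X) = E[X²] − (E[X])² = 52.9892 − 21.2413 = 31.7479.

31.7479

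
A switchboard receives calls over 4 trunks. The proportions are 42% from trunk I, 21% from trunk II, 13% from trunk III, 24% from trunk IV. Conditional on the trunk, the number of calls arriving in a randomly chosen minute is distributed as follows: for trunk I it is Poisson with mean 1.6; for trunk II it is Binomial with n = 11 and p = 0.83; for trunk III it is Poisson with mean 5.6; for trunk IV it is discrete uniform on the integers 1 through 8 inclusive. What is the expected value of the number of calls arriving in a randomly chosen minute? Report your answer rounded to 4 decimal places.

Component means — I: 1.6; II: 9.13; III: 5.6; IV: 4.5.
E[X] = 0.42·1.6 + 0.21·9.13 + 0.13·5.6 + 0.24·4.5 = 4.3973.

4.3973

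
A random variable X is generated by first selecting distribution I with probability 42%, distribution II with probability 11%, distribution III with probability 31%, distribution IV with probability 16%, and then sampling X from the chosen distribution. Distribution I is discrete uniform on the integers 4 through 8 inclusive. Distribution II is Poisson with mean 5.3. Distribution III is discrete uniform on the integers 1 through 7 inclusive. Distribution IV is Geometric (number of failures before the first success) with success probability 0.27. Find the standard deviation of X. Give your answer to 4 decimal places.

2.4080

Per component, I: μ=6, E[X²]=38; II: μ=5.3, E[X²]=33.39; III: μ=4, E[X²]=20; IV: μ=2.7037, E[X²]=17.3237.
E[X] = 0.42·6 + 0.11·5.3 + 0.31·4 + 0.16·2.7037 = 4.77559.
E[X²] = 0.42·38 + 0.11·33.39 + 0.31·20 + 0.16·17.3237 = 28.6047.
Var(X) = E[X²] − (E[X])² = 28.6047 − 22.8063 = 5.79841.
SD(X) = √5.79841 = 2.40799.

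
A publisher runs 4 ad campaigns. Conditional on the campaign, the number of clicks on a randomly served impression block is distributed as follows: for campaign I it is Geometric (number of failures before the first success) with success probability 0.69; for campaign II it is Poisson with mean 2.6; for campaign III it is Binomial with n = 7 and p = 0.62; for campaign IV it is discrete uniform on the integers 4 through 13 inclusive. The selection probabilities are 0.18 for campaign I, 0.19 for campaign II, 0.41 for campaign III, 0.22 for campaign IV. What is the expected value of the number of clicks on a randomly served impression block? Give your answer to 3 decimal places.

Component means — I: 0.449275; II: 2.6; III: 4.34; IV: 8.5.
E[X] = 0.18·0.449275 + 0.19·2.6 + 0.41·4.34 + 0.22·8.5 = 4.22427.

4.224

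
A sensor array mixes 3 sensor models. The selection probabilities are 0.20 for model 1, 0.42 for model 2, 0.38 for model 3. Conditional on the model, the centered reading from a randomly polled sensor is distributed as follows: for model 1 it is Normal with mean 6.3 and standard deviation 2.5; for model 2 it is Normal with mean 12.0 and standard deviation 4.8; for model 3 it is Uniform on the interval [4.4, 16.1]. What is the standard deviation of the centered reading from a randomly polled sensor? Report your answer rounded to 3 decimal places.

4.435

Per component, 1: μ=6.3, E[X²]=45.94; 2: μ=12, E[X²]=167.04; 3: μ=10.25, E[X²]=116.47.
E[X] = 0.2·6.3 + 0.42·12 + 0.38·10.25 = 10.195.
E[X²] = 0.2·45.94 + 0.42·167.04 + 0.38·116.47 = 123.603.
Var(X) = E[X²] − (E[X])² = 123.603 − 103.938 = 19.6654.
SD(X) = √19.6654 = 4.43457.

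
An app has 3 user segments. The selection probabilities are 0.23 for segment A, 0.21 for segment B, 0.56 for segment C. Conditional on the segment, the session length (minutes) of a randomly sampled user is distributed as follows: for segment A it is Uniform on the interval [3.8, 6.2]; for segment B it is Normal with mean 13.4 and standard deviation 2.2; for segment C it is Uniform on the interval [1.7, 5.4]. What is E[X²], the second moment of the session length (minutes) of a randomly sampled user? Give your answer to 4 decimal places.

52.2807

For each component E[X²] = Var + (mean)², giving A: 25.48; B: 184.4; C: 13.7433.
Overall E[X²] = 0.23·25.48 + 0.21·184.4 + 0.56·13.7433 = 52.2807.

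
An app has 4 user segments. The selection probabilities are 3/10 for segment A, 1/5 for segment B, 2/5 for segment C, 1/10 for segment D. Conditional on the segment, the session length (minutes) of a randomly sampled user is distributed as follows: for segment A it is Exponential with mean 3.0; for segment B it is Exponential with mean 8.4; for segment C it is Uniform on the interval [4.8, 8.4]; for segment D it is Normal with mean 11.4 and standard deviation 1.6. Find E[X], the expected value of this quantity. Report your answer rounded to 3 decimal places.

Component means — A: 3; B: 8.4; C: 6.6; D: 11.4.
E[X] = 0.3·3 + 0.2·8.4 + 0.4·6.6 + 0.1·11.4 = 6.36.

6.360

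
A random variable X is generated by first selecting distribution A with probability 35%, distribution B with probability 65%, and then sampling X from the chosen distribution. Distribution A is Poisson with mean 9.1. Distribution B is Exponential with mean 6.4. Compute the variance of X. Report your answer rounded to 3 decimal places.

31.467

Per component, A: μ=9.1, E[X²]=91.91; B: μ=6.4, E[X²]=81.92.
E[X] = 0.35·9.1 + 0.65·6.4 = 7.345.
E[X²] = 0.35·91.91 + 0.65·81.92 = 85.4165.
Var(X) = E[X²] − (E[X])² = 85.4165 − 53.949 = 31.4675.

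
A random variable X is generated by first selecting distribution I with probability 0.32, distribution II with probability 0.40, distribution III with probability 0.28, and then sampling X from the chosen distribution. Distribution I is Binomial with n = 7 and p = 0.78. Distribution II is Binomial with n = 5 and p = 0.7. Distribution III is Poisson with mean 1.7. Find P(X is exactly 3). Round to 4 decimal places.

Conditional on each component, P(X = 3): I: 0.0389083; II: 0.3087; III: 0.149587.
By total probability, P(X = 3) = 0.32·0.0389083 + 0.4·0.3087 + 0.28·0.149587 = 0.177815.

0.1778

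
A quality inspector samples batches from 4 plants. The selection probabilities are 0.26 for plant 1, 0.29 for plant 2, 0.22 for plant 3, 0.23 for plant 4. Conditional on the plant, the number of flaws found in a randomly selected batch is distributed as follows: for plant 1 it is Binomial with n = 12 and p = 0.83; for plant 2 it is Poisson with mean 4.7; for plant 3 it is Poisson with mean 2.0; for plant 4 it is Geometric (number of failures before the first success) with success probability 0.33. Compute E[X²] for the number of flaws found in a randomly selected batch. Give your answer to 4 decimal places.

For each component E[X²] = Var + (mean)², giving 1: 100.895; 2: 26.79; 3: 6; 4: 10.2746.
Overall E[X²] = 0.26·100.895 + 0.29·26.79 + 0.22·6 + 0.23·10.2746 = 37.6849.

37.6849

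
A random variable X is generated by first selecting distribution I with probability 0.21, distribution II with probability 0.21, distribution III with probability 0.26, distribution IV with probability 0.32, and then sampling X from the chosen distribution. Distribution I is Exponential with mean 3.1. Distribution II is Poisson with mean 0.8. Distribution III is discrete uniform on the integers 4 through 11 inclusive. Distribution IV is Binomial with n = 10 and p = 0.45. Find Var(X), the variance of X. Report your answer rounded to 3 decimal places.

9.885

Per component, I: μ=3.1, E[X²]=19.22; II: μ=0.8, E[X²]=1.44; III: μ=7.5, E[X²]=61.5; IV: μ=4.5, E[X²]=22.725.
E[X] = 0.21·3.1 + 0.21·0.8 + 0.26·7.5 + 0.32·4.5 = 4.209.
E[X²] = 0.21·19.22 + 0.21·1.44 + 0.26·61.5 + 0.32·22.725 = 27.6006.
Var(X) = E[X²] − (E[X])² = 27.6006 − 17.7157 = 9.88492.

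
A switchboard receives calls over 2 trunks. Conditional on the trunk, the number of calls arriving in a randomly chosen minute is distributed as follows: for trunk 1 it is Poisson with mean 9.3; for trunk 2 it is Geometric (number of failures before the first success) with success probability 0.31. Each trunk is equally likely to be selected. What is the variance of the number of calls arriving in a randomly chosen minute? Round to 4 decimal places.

Per component, 1: μ=9.3, E[X²]=95.79; 2: μ=2.22581, E[X²]=12.1342.
E[X] = 0.5·9.3 + 0.5·2.22581 = 5.7629.
E[X²] = 0.5·95.79 + 0.5·12.1342 = 53.9621.
Var(X) = E[X²] − (E[X])² = 53.9621 − 33.2111 = 20.7511.

20.7511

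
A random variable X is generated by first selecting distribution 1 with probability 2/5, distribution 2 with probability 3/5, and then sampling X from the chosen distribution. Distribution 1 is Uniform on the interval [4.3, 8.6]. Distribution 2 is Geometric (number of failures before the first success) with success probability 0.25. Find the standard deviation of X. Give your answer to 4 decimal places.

3.2669

Per component, 1: μ=6.45, E[X²]=43.1433; 2: μ=3, E[X²]=21.
E[X] = 0.4·6.45 + 0.6·3 = 4.38.
E[X²] = 0.4·43.1433 + 0.6·21 = 29.8573.
Var(X) = E[X²] − (E[X])² = 29.8573 − 19.1844 = 10.6729.
SD(X) = √10.6729 = 3.26695.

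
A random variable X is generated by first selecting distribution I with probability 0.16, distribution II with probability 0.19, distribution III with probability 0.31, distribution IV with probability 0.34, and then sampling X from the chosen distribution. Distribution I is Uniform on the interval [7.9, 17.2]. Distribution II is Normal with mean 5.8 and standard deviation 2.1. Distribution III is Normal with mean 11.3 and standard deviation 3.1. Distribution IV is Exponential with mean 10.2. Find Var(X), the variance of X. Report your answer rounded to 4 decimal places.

45.2667

Per component, I: μ=12.55, E[X²]=164.71; II: μ=5.8, E[X²]=38.05; III: μ=11.3, E[X²]=137.3; IV: μ=10.2, E[X²]=208.08.
E[X] = 0.16·12.55 + 0.19·5.8 + 0.31·11.3 + 0.34·10.2 = 10.081.
E[X²] = 0.16·164.71 + 0.19·38.05 + 0.31·137.3 + 0.34·208.08 = 146.893.
Var(X) = E[X²] − (E[X])² = 146.893 − 101.627 = 45.2667.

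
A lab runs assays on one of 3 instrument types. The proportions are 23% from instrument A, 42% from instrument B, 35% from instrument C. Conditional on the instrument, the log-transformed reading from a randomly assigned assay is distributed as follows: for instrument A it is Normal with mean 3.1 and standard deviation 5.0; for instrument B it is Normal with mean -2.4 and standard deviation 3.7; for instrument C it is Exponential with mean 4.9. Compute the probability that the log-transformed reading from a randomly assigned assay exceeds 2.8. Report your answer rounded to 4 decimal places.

Conditional on each instrument, P(X > 2.8): A: 0.523922; B: 0.0799504; C: 0.564718.
By total probability, P(X > 2.8) = 0.23·0.523922 + 0.42·0.0799504 + 0.35·0.564718 = 0.351733.

0.3517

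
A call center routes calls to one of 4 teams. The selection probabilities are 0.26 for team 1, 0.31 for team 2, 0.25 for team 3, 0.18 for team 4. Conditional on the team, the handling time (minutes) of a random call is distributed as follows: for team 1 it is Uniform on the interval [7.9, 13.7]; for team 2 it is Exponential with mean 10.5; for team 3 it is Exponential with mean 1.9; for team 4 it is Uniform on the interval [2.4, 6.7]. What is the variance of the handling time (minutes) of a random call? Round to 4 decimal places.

51.0936

Per component, 1: μ=10.8, E[X²]=119.443; 2: μ=10.5, E[X²]=220.5; 3: μ=1.9, E[X²]=7.22; 4: μ=4.55, E[X²]=22.2433.
E[X] = 0.26·10.8 + 0.31·10.5 + 0.25·1.9 + 0.18·4.55 = 7.357.
E[X²] = 0.26·119.443 + 0.31·220.5 + 0.25·7.22 + 0.18·22.2433 = 105.219.
Var(X) = E[X²] − (E[X])² = 105.219 − 54.1254 = 51.0936.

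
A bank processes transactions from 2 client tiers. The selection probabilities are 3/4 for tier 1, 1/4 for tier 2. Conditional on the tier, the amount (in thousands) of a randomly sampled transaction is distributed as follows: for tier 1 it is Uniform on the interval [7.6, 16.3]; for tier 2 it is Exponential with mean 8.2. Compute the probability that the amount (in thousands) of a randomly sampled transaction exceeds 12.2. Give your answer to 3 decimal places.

Conditional on each tier, P(X > 12.2): 1: 0.471264; 2: 0.225868.
By total probability, P(X > 12.2) = 0.75·0.471264 + 0.25·0.225868 = 0.409915.

0.410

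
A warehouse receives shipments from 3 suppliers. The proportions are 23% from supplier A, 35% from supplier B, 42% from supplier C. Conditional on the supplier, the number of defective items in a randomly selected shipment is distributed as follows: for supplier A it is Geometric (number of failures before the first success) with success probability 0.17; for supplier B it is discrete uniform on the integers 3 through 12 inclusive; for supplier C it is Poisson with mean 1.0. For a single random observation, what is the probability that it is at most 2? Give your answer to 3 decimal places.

0.485

Conditional on each supplier, P(X ≤ 2): A: 0.428213; B: 0; C: 0.919699.
By total probability, P(X ≤ 2) = 0.23·0.428213 + 0.35·0 + 0.42·0.919699 = 0.484762.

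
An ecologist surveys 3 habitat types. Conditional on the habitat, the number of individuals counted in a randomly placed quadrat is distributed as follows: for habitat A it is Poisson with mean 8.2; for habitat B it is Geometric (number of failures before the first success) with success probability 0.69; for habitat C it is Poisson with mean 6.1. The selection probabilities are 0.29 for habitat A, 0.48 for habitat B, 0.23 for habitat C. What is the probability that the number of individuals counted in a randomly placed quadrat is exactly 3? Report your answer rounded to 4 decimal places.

Conditional on each habitat, P(X = 3): A: 0.0252392; B: 0.0205558; C: 0.0848481.
By total probability, P(X = 3) = 0.29·0.0252392 + 0.48·0.0205558 + 0.23·0.0848481 = 0.0367012.

0.0367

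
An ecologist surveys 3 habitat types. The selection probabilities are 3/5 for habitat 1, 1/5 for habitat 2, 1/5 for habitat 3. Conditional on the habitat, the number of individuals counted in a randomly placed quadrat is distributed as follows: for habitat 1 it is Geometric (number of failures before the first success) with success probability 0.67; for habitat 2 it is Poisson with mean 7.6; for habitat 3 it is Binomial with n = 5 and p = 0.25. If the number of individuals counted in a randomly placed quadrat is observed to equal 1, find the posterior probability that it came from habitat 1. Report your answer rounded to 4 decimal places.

0.6242

Likelihoods P(X=1 | ·): 1: 0.2211; 2: 0.00380343; 3: 0.395508.
Posterior ∝ prior × likelihood. Numerator for 1: 0.6·0.2211 = 0.13266.
Normalizing constant: 0.6·0.2211 + 0.2·0.00380343 + 0.2·0.395508 = 0.212522.
P(1 | observation) = 0.13266 / 0.212522 = 0.624217.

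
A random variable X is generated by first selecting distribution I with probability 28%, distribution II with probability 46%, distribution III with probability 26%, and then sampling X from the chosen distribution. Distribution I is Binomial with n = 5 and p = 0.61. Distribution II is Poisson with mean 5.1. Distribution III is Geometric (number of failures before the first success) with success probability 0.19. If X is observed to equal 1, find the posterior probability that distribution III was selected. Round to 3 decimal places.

Likelihoods P(X=1 | ·): I: 0.07056; II: 0.0310934; III: 0.1539.
Posterior ∝ prior × likelihood. Numerator for III: 0.26·0.1539 = 0.040014.
Normalizing constant: 0.28·0.07056 + 0.46·0.0310934 + 0.26·0.1539 = 0.0740738.
P(III | observation) = 0.040014 / 0.0740738 = 0.540191.

0.540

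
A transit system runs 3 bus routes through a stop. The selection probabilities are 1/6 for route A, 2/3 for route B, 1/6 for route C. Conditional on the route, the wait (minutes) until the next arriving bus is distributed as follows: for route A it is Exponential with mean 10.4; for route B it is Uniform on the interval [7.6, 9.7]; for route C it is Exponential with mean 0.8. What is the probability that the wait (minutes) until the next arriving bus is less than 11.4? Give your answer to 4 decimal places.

0.9443

Conditional on each route, P(X < 11.4): A: 0.665846; B: 1; C: 0.999999.
By total probability, P(X < 11.4) = 0.166667·0.665846 + 0.666667·1 + 0.166667·0.999999 = 0.944308.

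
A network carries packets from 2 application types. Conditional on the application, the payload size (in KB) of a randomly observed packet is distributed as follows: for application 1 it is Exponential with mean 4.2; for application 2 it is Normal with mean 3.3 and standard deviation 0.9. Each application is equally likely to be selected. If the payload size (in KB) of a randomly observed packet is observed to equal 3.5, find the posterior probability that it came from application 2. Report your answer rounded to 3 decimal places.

0.807

Likelihoods f(3.5 | ·): 1: 0.103476; 2: 0.432458.
Posterior ∝ prior × likelihood. Numerator for 2: 0.5·0.432458 = 0.216229.
Normalizing constant: 0.5·0.103476 + 0.5·0.432458 = 0.267967.
P(2 | observation) = 0.216229 / 0.267967 = 0.806924.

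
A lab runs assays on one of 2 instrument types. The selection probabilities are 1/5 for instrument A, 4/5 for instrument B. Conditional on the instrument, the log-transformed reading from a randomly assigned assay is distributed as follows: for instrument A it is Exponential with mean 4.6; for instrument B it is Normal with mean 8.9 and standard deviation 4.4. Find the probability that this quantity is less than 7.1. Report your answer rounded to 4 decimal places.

Conditional on each instrument, P(X < 7.1): A: 0.786363; B: 0.341236.
By total probability, P(X < 7.1) = 0.2·0.786363 + 0.8·0.341236 = 0.430262.

0.4303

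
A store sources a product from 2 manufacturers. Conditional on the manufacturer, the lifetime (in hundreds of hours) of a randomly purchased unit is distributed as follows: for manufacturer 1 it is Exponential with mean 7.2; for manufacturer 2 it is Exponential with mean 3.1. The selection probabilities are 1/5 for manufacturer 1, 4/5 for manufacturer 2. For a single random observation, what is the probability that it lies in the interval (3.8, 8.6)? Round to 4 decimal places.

Conditional on each manufacturer, P(3.8 < X < 8.6): 1: 0.287042; 2: 0.231121.
By total probability, P(3.8 < X < 8.6) = 0.2·0.287042 + 0.8·0.231121 = 0.242305.

0.2423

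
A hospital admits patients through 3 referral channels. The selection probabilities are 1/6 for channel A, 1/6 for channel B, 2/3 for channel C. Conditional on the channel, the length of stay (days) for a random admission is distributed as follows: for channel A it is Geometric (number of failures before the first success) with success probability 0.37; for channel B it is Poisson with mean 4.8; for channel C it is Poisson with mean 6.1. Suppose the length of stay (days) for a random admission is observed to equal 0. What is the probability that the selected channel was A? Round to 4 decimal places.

Likelihoods P(X=0 | ·): A: 0.37; B: 0.00822975; C: 0.00224287.
Posterior ∝ prior × likelihood. Numerator for A: 0.166667·0.37 = 0.0616667.
Normalizing constant: 0.166667·0.37 + 0.166667·0.00822975 + 0.666667·0.00224287 = 0.0645335.
P(A | observation) = 0.0616667 / 0.0645335 = 0.955576.

0.9556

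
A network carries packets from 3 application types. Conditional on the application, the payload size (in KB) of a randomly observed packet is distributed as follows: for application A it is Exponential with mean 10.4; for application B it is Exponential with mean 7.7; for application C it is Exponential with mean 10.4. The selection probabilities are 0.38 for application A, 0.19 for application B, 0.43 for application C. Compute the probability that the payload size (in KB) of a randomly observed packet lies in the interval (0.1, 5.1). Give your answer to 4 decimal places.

0.3958

Conditional on each application, P(0.1 < X < 5.1): A: 0.37804; B: 0.471452; C: 0.37804.
By total probability, P(0.1 < X < 5.1) = 0.38·0.37804 + 0.19·0.471452 + 0.43·0.37804 = 0.395788.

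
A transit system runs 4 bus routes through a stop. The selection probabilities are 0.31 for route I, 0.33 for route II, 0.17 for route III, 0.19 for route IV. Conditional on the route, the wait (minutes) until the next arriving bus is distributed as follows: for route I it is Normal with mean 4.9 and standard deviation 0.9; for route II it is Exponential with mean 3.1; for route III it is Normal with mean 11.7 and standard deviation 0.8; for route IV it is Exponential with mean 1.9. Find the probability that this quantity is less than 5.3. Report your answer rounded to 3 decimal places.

0.657

Conditional on each route, P(X < 5.3): I: 0.671639; II: 0.819076; III: 6.10623e-16; IV: 0.938546.
By total probability, P(X < 5.3) = 0.31·0.671639 + 0.33·0.819076 + 0.17·6.10623e-16 + 0.19·0.938546 = 0.656827.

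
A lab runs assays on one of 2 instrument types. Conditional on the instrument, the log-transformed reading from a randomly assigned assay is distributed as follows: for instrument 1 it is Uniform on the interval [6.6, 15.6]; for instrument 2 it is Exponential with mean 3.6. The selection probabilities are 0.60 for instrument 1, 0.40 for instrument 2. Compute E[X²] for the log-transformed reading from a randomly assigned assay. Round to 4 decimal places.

For each component E[X²] = Var + (mean)², giving 1: 129.96; 2: 25.92.
Overall E[X²] = 0.6·129.96 + 0.4·25.92 = 88.344.

88.3440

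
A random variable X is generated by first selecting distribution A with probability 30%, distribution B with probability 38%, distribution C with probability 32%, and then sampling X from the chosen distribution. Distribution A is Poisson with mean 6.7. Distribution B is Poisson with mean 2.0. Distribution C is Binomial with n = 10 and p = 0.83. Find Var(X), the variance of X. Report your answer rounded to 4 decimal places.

Per component, A: μ=6.7, E[X²]=51.59; B: μ=2, E[X²]=6; C: μ=8.3, E[X²]=70.301.
E[X] = 0.3·6.7 + 0.38·2 + 0.32·8.3 = 5.426.
E[X²] = 0.3·51.59 + 0.38·6 + 0.32·70.301 = 40.2533.
Var(X) = E[X²] − (E[X])² = 40.2533 − 29.4415 = 10.8118.

10.8118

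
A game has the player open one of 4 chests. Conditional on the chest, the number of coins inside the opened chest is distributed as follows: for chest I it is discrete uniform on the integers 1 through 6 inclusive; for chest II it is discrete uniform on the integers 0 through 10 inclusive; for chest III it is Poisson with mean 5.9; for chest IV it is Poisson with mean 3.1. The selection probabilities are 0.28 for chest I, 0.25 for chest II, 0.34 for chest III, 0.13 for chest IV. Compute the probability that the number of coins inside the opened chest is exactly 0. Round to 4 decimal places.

Conditional on each chest, P(X = 0): I: 0; II: 0.0909091; III: 0.00273944; IV: 0.0450492.
By total probability, P(X = 0) = 0.28·0 + 0.25·0.0909091 + 0.34·0.00273944 + 0.13·0.0450492 = 0.0295151.

0.0295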